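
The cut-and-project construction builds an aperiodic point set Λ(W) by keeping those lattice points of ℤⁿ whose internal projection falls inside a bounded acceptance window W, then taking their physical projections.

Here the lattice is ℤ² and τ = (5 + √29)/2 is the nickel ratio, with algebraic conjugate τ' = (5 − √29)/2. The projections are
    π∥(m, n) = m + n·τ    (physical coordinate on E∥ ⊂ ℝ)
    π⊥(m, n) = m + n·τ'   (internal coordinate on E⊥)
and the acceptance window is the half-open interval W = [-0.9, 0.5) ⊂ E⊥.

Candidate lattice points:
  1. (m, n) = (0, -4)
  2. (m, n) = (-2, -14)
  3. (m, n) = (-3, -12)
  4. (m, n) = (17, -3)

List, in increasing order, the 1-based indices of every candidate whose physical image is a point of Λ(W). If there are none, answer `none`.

τ' = (5−√29)/2 ≈ -0.1926.
#1 (0,-4): internal coord 0 + (-4)·τ' = +0.7703; +0.7703 ∉ [-0.9, 0.5) → out
#2 (-2,-14): internal coord -2 + (-14)·τ' = +0.6962; +0.6962 ∉ [-0.9, 0.5) → out
#3 (-3,-12): internal coord -3 + (-12)·τ' = -0.6890; -0.6890 ∈ [-0.9, 0.5) → IN Λ
#4 (17,-3): internal coord 17 + (-3)·τ' = +17.5777; +17.5777 ∉ [-0.9, 0.5) → out

3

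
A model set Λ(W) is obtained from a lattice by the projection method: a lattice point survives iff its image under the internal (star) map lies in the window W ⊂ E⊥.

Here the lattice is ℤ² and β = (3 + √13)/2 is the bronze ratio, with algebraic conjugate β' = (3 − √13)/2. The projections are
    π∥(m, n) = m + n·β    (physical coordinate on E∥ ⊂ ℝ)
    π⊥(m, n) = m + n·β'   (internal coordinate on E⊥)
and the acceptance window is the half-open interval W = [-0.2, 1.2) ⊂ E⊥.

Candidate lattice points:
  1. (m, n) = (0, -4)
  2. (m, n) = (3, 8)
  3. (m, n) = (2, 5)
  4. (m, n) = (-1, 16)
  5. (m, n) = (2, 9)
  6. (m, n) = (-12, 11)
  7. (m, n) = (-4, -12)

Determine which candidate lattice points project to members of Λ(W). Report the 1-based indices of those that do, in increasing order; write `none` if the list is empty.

2, 3

β' = (3−√13)/2 ≈ -0.302776.
candidate 1: (m,n)=(0,-4) → π∥ = 0-4·β ≈ -13.211103, π⊥ = 0-4·β' ≈ 1.211103 ∉ [-0.2, 1.2) ⇒ out
candidate 2: (m,n)=(3,8) → π∥ = 3+8·β ≈ 29.422205, π⊥ = 3+8·β' ≈ 0.577795 ∈ [-0.2, 1.2) ⇒ IN Λ
candidate 3: (m,n)=(2,5) → π∥ = 2+5·β ≈ 18.513878, π⊥ = 2+5·β' ≈ 0.486122 ∈ [-0.2, 1.2) ⇒ IN Λ
candidate 4: (m,n)=(-1,16) → π∥ = -1+16·β ≈ 51.844410, π⊥ = -1+16·β' ≈ -5.844410 ∉ [-0.2, 1.2) ⇒ out
candidate 5: (m,n)=(2,9) → π∥ = 2+9·β ≈ 31.724981, π⊥ = 2+9·β' ≈ -0.724981 ∉ [-0.2, 1.2) ⇒ out
candidate 6: (m,n)=(-12,11) → π∥ = -12+11·β ≈ 24.330532, π⊥ = -12+11·β' ≈ -15.330532 ∉ [-0.2, 1.2) ⇒ out
candidate 7: (m,n)=(-4,-12) → π∥ = -4-12·β ≈ -43.633308, π⊥ = -4-12·β' ≈ -0.366692 ∉ [-0.2, 1.2) ⇒ out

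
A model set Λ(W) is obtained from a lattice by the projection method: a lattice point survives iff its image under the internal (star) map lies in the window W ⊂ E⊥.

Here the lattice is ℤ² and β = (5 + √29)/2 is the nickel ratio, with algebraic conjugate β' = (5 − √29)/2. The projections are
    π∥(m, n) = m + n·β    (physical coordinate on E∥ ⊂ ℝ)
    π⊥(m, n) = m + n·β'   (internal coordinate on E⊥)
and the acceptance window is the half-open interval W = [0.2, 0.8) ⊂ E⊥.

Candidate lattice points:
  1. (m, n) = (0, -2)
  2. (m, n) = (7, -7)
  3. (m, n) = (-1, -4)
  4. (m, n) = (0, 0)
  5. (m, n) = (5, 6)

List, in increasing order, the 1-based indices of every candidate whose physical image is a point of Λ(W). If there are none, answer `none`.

1

β' = (5−√29)/2 ≈ -0.19258.
[1] lift (0,-2): star map gives 0.38516; window check 0.2 ≤ 0.38516 < 0.8 is true → IN Λ
[2] lift (7,-7): star map gives 8.34808; window check 0.2 ≤ 8.34808 < 0.8 is false → out
[3] lift (-1,-4): star map gives -0.22967; window check 0.2 ≤ -0.22967 < 0.8 is false → out
[4] lift (0,0): star map gives 0.00000; window check 0.2 ≤ 0.00000 < 0.8 is false → out
[5] lift (5,6): star map gives 3.84451; window check 0.2 ≤ 3.84451 < 0.8 is false → out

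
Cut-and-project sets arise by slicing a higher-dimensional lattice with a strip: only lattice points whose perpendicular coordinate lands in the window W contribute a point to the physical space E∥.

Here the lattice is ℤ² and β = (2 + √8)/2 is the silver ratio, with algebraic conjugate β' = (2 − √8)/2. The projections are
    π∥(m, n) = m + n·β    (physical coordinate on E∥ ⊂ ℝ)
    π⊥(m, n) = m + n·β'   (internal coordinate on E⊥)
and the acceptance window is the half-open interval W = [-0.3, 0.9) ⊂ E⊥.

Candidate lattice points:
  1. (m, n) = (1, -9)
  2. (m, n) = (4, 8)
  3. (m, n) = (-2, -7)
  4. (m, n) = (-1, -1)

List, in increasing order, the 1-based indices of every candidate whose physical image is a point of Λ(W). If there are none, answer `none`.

2, 3

Compute β' = (2−√8)/2 = -0.4142, so π⊥(m,n) = m -0.4142·n.
#1 (1,-9): internal coord 1 + (-9)·β' = +4.7279; +4.7279 ∉ [-0.3, 0.9) → out
#2 (4,8): internal coord 4 + (8)·β' = +0.6863; +0.6863 ∈ [-0.3, 0.9) → IN Λ
#3 (-2,-7): internal coord -2 + (-7)·β' = +0.8995; +0.8995 ∈ [-0.3, 0.9) → IN Λ
#4 (-1,-1): internal coord -1 + (-1)·β' = -0.5858; -0.5858 ∉ [-0.3, 0.9) → out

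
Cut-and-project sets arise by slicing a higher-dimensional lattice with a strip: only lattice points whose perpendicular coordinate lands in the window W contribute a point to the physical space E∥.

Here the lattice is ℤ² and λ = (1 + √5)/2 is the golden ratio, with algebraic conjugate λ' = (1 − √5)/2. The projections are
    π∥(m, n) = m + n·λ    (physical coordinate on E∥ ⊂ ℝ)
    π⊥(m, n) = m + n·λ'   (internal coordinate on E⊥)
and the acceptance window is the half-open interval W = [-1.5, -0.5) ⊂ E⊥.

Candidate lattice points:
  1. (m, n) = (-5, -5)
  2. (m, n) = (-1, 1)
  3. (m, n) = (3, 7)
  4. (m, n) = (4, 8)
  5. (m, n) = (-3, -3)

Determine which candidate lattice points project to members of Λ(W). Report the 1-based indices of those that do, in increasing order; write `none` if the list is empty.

Compute λ' = (1−√5)/2 = -0.6180, so π⊥(m,n) = m -0.6180·n.
candidate 1: (m,n)=(-5,-5) → π∥ = -5-5·λ ≈ -13.0902, π⊥ = -5-5·λ' ≈ -1.9098 ∉ [-1.5, -0.5) ⇒ out
candidate 2: (m,n)=(-1,1) → π∥ = -1+1·λ ≈ 0.6180, π⊥ = -1+1·λ' ≈ -1.6180 ∉ [-1.5, -0.5) ⇒ out
candidate 3: (m,n)=(3,7) → π∥ = 3+7·λ ≈ 14.3262, π⊥ = 3+7·λ' ≈ -1.3262 ∈ [-1.5, -0.5) ⇒ IN Λ
candidate 4: (m,n)=(4,8) → π∥ = 4+8·λ ≈ 16.9443, π⊥ = 4+8·λ' ≈ -0.9443 ∈ [-1.5, -0.5) ⇒ IN Λ
candidate 5: (m,n)=(-3,-3) → π∥ = -3-3·λ ≈ -7.8541, π⊥ = -3-3·λ' ≈ -1.1459 ∈ [-1.5, -0.5) ⇒ IN Λ

3, 4, 5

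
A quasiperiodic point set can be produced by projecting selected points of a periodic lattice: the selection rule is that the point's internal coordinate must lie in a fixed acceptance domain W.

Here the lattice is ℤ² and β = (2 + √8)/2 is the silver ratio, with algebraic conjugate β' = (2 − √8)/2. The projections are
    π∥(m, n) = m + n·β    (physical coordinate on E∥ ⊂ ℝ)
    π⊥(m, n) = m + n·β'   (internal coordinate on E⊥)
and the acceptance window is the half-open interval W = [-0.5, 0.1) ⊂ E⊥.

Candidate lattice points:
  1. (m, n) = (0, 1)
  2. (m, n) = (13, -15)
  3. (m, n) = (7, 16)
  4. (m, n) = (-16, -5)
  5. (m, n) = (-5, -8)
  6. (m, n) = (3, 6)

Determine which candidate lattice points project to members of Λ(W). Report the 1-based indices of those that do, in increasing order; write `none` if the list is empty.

β' = (2−√8)/2 ≈ -0.4142.
candidate 1: (m,n)=(0,1) → π∥ = 0+1·β ≈ 2.4142, π⊥ = 0+1·β' ≈ -0.4142 ∈ [-0.5, 0.1) ⇒ IN Λ
candidate 2: (m,n)=(13,-15) → π∥ = 13-15·β ≈ -23.2132, π⊥ = 13-15·β' ≈ 19.2132 ∉ [-0.5, 0.1) ⇒ out
candidate 3: (m,n)=(7,16) → π∥ = 7+16·β ≈ 45.6274, π⊥ = 7+16·β' ≈ 0.3726 ∉ [-0.5, 0.1) ⇒ out
candidate 4: (m,n)=(-16,-5) → π∥ = -16-5·β ≈ -28.0711, π⊥ = -16-5·β' ≈ -13.9289 ∉ [-0.5, 0.1) ⇒ out
candidate 5: (m,n)=(-5,-8) → π∥ = -5-8·β ≈ -24.3137, π⊥ = -5-8·β' ≈ -1.6863 ∉ [-0.5, 0.1) ⇒ out
candidate 6: (m,n)=(3,6) → π∥ = 3+6·β ≈ 17.4853, π⊥ = 3+6·β' ≈ 0.5147 ∉ [-0.5, 0.1) ⇒ out

1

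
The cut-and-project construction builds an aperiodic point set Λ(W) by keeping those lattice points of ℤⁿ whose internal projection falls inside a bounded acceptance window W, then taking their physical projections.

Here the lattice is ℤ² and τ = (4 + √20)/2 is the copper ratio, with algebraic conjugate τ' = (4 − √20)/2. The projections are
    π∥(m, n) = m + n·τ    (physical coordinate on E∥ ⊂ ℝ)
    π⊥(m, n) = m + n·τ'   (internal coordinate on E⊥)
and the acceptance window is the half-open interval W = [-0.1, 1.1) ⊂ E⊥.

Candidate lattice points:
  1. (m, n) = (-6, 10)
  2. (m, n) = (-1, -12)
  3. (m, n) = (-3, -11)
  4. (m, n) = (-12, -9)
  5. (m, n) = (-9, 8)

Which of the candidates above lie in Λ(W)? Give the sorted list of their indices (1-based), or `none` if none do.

τ' = (4−√20)/2 ≈ -0.2361.
[1] lift (-6,10): star map gives -8.3607; window check -0.1 ≤ -8.3607 < 1.1 is false → out
[2] lift (-1,-12): star map gives 1.8328; window check -0.1 ≤ 1.8328 < 1.1 is false → out
[3] lift (-3,-11): star map gives -0.4033; window check -0.1 ≤ -0.4033 < 1.1 is false → out
[4] lift (-12,-9): star map gives -9.8754; window check -0.1 ≤ -9.8754 < 1.1 is false → out
[5] lift (-9,8): star map gives -10.8885; window check -0.1 ≤ -10.8885 < 1.1 is false → out

none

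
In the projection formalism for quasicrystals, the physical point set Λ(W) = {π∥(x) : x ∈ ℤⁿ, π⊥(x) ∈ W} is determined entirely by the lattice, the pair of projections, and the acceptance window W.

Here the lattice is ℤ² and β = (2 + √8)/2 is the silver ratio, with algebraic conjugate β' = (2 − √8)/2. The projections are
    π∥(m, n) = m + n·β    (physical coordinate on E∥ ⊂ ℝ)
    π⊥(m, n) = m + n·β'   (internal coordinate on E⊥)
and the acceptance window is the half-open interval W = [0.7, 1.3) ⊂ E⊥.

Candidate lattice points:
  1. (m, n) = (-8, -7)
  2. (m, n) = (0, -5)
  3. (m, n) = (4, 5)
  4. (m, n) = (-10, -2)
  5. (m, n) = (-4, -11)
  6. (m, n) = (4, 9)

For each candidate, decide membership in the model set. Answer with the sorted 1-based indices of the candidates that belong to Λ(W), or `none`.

none

Numerically β ≈ 2.41421 and β' = −1/β ≈ -0.41421.
candidate 1: (m,n)=(-8,-7) → π∥ = -8-7·β ≈ -24.89949, π⊥ = -8-7·β' ≈ -5.10051 ∉ [0.7, 1.3) ⇒ out
candidate 2: (m,n)=(0,-5) → π∥ = 0-5·β ≈ -12.07107, π⊥ = 0-5·β' ≈ 2.07107 ∉ [0.7, 1.3) ⇒ out
candidate 3: (m,n)=(4,5) → π∥ = 4+5·β ≈ 16.07107, π⊥ = 4+5·β' ≈ 1.92893 ∉ [0.7, 1.3) ⇒ out
candidate 4: (m,n)=(-10,-2) → π∥ = -10-2·β ≈ -14.82843, π⊥ = -10-2·β' ≈ -9.17157 ∉ [0.7, 1.3) ⇒ out
candidate 5: (m,n)=(-4,-11) → π∥ = -4-11·β ≈ -30.55635, π⊥ = -4-11·β' ≈ 0.55635 ∉ [0.7, 1.3) ⇒ out
candidate 6: (m,n)=(4,9) → π∥ = 4+9·β ≈ 25.72792, π⊥ = 4+9·β' ≈ 0.27208 ∉ [0.7, 1.3) ⇒ out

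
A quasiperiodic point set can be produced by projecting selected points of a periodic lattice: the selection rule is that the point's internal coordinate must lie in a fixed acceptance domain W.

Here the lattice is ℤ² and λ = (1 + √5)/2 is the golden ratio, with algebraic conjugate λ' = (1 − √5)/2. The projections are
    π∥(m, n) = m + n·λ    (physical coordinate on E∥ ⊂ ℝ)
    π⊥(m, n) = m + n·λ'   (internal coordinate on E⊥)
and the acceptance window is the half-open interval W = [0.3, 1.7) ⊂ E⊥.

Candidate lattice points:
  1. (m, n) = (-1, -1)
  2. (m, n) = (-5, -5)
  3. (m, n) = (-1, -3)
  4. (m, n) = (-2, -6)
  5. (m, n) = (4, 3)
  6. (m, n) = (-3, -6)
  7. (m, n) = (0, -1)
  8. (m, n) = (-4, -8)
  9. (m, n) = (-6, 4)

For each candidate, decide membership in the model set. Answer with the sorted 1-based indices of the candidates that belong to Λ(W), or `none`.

Compute λ' = (1−√5)/2 = -0.6180, so π⊥(m,n) = m -0.6180·n.
candidate 1: (m,n)=(-1,-1) → π∥ = -1-1·λ ≈ -2.6180, π⊥ = -1-1·λ' ≈ -0.3820 ∉ [0.3, 1.7) ⇒ out
candidate 2: (m,n)=(-5,-5) → π∥ = -5-5·λ ≈ -13.0902, π⊥ = -5-5·λ' ≈ -1.9098 ∉ [0.3, 1.7) ⇒ out
candidate 3: (m,n)=(-1,-3) → π∥ = -1-3·λ ≈ -5.8541, π⊥ = -1-3·λ' ≈ 0.8541 ∈ [0.3, 1.7) ⇒ IN Λ
candidate 4: (m,n)=(-2,-6) → π∥ = -2-6·λ ≈ -11.7082, π⊥ = -2-6·λ' ≈ 1.7082 ∉ [0.3, 1.7) ⇒ out
candidate 5: (m,n)=(4,3) → π∥ = 4+3·λ ≈ 8.8541, π⊥ = 4+3·λ' ≈ 2.1459 ∉ [0.3, 1.7) ⇒ out
candidate 6: (m,n)=(-3,-6) → π∥ = -3-6·λ ≈ -12.7082, π⊥ = -3-6·λ' ≈ 0.7082 ∈ [0.3, 1.7) ⇒ IN Λ
candidate 7: (m,n)=(0,-1) → π∥ = 0-1·λ ≈ -1.6180, π⊥ = 0-1·λ' ≈ 0.6180 ∈ [0.3, 1.7) ⇒ IN Λ
candidate 8: (m,n)=(-4,-8) → π∥ = -4-8·λ ≈ -16.9443, π⊥ = -4-8·λ' ≈ 0.9443 ∈ [0.3, 1.7) ⇒ IN Λ
candidate 9: (m,n)=(-6,4) → π∥ = -6+4·λ ≈ 0.4721, π⊥ = -6+4·λ' ≈ -8.4721 ∉ [0.3, 1.7) ⇒ out

3, 6, 7, 8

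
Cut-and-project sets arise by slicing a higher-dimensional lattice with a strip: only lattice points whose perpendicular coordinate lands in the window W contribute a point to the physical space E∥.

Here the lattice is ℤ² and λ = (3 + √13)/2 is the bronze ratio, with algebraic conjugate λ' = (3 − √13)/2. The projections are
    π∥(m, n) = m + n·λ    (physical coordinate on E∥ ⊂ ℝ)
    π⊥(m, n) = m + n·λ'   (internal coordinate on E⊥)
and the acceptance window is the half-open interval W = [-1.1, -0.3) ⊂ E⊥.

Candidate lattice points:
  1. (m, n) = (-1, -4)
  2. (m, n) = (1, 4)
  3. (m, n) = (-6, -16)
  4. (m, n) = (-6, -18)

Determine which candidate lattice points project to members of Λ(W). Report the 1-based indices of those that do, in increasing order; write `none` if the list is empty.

4

λ' = (3−√13)/2 ≈ -0.3028.
#1 (-1,-4): internal coord -1 + (-4)·λ' = +0.2111; +0.2111 ∉ [-1.1, -0.3) → out
#2 (1,4): internal coord 1 + (4)·λ' = -0.2111; -0.2111 ∉ [-1.1, -0.3) → out
#3 (-6,-16): internal coord -6 + (-16)·λ' = -1.1556; -1.1556 ∉ [-1.1, -0.3) → out
#4 (-6,-18): internal coord -6 + (-18)·λ' = -0.5500; -0.5500 ∈ [-1.1, -0.3) → IN Λ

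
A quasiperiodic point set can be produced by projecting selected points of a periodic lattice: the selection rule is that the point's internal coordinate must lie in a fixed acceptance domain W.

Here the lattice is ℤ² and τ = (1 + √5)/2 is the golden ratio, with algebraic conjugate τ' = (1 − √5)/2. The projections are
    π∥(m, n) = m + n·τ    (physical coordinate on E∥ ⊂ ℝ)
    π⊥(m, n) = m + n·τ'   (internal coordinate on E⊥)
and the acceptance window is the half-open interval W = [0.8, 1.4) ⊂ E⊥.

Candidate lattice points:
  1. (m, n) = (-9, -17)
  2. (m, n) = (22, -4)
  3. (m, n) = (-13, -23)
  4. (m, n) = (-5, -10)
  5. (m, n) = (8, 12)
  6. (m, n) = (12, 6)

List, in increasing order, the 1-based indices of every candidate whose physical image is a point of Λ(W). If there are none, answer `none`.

3, 4

τ' = (1−√5)/2 ≈ -0.61803.
candidate 1: (m,n)=(-9,-17) → π∥ = -9-17·τ ≈ -36.50658, π⊥ = -9-17·τ' ≈ 1.50658 ∉ [0.8, 1.4) ⇒ out
candidate 2: (m,n)=(22,-4) → π∥ = 22-4·τ ≈ 15.52786, π⊥ = 22-4·τ' ≈ 24.47214 ∉ [0.8, 1.4) ⇒ out
candidate 3: (m,n)=(-13,-23) → π∥ = -13-23·τ ≈ -50.21478, π⊥ = -13-23·τ' ≈ 1.21478 ∈ [0.8, 1.4) ⇒ IN Λ
candidate 4: (m,n)=(-5,-10) → π∥ = -5-10·τ ≈ -21.18034, π⊥ = -5-10·τ' ≈ 1.18034 ∈ [0.8, 1.4) ⇒ IN Λ
candidate 5: (m,n)=(8,12) → π∥ = 8+12·τ ≈ 27.41641, π⊥ = 8+12·τ' ≈ 0.58359 ∉ [0.8, 1.4) ⇒ out
candidate 6: (m,n)=(12,6) → π∥ = 12+6·τ ≈ 21.70820, π⊥ = 12+6·τ' ≈ 8.29180 ∉ [0.8, 1.4) ⇒ out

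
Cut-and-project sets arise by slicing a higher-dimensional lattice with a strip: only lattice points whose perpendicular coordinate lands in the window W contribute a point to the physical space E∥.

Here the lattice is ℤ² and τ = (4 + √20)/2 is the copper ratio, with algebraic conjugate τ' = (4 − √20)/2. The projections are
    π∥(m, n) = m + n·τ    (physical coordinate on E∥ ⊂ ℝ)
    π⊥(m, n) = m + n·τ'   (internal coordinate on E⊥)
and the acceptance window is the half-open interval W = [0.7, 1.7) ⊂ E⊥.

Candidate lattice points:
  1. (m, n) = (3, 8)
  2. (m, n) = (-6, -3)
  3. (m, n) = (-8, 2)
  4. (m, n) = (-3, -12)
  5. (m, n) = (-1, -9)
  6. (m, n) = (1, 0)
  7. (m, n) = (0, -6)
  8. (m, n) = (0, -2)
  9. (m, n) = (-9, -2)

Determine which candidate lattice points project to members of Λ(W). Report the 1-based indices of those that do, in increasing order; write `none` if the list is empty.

1, 5, 6, 7

Numerically τ ≈ 4.236068 and τ' = −1/τ ≈ -0.236068.
candidate 1: (m,n)=(3,8) → π∥ = 3+8·τ ≈ 36.888544, π⊥ = 3+8·τ' ≈ 1.111456 ∈ [0.7, 1.7) ⇒ IN Λ
candidate 2: (m,n)=(-6,-3) → π∥ = -6-3·τ ≈ -18.708204, π⊥ = -6-3·τ' ≈ -5.291796 ∉ [0.7, 1.7) ⇒ out
candidate 3: (m,n)=(-8,2) → π∥ = -8+2·τ ≈ 0.472136, π⊥ = -8+2·τ' ≈ -8.472136 ∉ [0.7, 1.7) ⇒ out
candidate 4: (m,n)=(-3,-12) → π∥ = -3-12·τ ≈ -53.832816, π⊥ = -3-12·τ' ≈ -0.167184 ∉ [0.7, 1.7) ⇒ out
candidate 5: (m,n)=(-1,-9) → π∥ = -1-9·τ ≈ -39.124612, π⊥ = -1-9·τ' ≈ 1.124612 ∈ [0.7, 1.7) ⇒ IN Λ
candidate 6: (m,n)=(1,0) → π∥ = 1+0·τ ≈ 1.000000, π⊥ = 1+0·τ' ≈ 1.000000 ∈ [0.7, 1.7) ⇒ IN Λ
candidate 7: (m,n)=(0,-6) → π∥ = 0-6·τ ≈ -25.416408, π⊥ = 0-6·τ' ≈ 1.416408 ∈ [0.7, 1.7) ⇒ IN Λ
candidate 8: (m,n)=(0,-2) → π∥ = 0-2·τ ≈ -8.472136, π⊥ = 0-2·τ' ≈ 0.472136 ∉ [0.7, 1.7) ⇒ out
candidate 9: (m,n)=(-9,-2) → π∥ = -9-2·τ ≈ -17.472136, π⊥ = -9-2·τ' ≈ -8.527864 ∉ [0.7, 1.7) ⇒ out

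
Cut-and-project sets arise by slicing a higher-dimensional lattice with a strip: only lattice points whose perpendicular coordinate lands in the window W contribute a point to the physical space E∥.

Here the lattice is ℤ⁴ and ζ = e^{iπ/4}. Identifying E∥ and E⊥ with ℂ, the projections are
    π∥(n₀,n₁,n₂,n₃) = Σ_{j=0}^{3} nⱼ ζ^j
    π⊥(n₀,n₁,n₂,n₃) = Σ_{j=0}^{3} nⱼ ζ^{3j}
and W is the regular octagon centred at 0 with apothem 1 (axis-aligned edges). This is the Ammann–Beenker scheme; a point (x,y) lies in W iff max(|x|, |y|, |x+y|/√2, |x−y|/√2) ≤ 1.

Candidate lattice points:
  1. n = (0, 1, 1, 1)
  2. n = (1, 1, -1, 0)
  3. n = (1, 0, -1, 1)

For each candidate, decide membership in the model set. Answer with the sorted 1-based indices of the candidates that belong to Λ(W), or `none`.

With ζ = e^{iπ/4} the internal vectors are ζ^0,ζ^3,ζ^6,ζ^9.
candidate 1: n = (0, 1, 1, 1) → π⊥ ≈ (+0.00000, +0.41421); max(|x|,|y|,|x±y|/√2) = 0.41421 ≤ 1 ⇒ ∈ W
candidate 2: n = (1, 1, -1, 0) → π⊥ ≈ (+0.29289, +1.70711); max(|x|,|y|,|x±y|/√2) = 1.70711 > 1 ⇒ ∉ W
candidate 3: n = (1, 0, -1, 1) → π⊥ ≈ (+1.70711, +1.70711); max(|x|,|y|,|x±y|/√2) = 2.41421 > 1 ⇒ ∉ W

1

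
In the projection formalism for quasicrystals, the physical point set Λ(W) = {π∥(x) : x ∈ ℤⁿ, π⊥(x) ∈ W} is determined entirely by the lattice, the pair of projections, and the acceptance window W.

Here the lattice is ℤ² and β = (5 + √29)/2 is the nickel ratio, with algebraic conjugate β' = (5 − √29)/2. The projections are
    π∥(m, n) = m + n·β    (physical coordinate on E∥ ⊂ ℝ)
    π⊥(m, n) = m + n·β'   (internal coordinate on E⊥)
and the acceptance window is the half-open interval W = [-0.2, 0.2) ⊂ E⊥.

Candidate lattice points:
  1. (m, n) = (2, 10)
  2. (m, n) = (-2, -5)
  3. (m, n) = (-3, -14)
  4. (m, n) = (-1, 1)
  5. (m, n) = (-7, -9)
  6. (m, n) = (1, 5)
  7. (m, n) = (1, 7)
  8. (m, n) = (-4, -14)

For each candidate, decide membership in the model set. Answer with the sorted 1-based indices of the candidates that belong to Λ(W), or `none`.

1, 6

Compute β' = (5−√29)/2 = -0.192582, so π⊥(m,n) = m -0.192582·n.
#1 (2,10): internal coord 2 + (10)·β' = +0.074176; +0.074176 ∈ [-0.2, 0.2) → IN Λ
#2 (-2,-5): internal coord -2 + (-5)·β' = -1.037088; -1.037088 ∉ [-0.2, 0.2) → out
#3 (-3,-14): internal coord -3 + (-14)·β' = -0.303846; -0.303846 ∉ [-0.2, 0.2) → out
#4 (-1,1): internal coord -1 + (1)·β' = -1.192582; -1.192582 ∉ [-0.2, 0.2) → out
#5 (-7,-9): internal coord -7 + (-9)·β' = -5.266758; -5.266758 ∉ [-0.2, 0.2) → out
#6 (1,5): internal coord 1 + (5)·β' = +0.037088; +0.037088 ∈ [-0.2, 0.2) → IN Λ
#7 (1,7): internal coord 1 + (7)·β' = -0.348077; -0.348077 ∉ [-0.2, 0.2) → out
#8 (-4,-14): internal coord -4 + (-14)·β' = -1.303846; -1.303846 ∉ [-0.2, 0.2) → out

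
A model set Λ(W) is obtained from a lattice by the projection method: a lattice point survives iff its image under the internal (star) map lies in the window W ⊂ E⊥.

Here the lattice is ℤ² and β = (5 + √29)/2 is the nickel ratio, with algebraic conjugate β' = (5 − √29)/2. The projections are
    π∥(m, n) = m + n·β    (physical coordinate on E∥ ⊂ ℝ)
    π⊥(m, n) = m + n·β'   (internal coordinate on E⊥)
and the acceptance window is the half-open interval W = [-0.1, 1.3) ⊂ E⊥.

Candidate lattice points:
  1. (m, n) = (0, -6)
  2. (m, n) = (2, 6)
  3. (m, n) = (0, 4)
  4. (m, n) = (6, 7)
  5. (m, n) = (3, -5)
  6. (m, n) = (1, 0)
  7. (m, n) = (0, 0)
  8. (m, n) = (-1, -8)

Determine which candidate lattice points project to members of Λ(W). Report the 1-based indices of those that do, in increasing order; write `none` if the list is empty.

1, 2, 6, 7, 8

Compute β' = (5−√29)/2 = -0.192582, so π⊥(m,n) = m -0.192582·n.
candidate 1: (m,n)=(0,-6) → π∥ = 0-6·β ≈ -31.155494, π⊥ = 0-6·β' ≈ 1.155494 ∈ [-0.1, 1.3) ⇒ IN Λ
candidate 2: (m,n)=(2,6) → π∥ = 2+6·β ≈ 33.155494, π⊥ = 2+6·β' ≈ 0.844506 ∈ [-0.1, 1.3) ⇒ IN Λ
candidate 3: (m,n)=(0,4) → π∥ = 0+4·β ≈ 20.770330, π⊥ = 0+4·β' ≈ -0.770330 ∉ [-0.1, 1.3) ⇒ out
candidate 4: (m,n)=(6,7) → π∥ = 6+7·β ≈ 42.348077, π⊥ = 6+7·β' ≈ 4.651923 ∉ [-0.1, 1.3) ⇒ out
candidate 5: (m,n)=(3,-5) → π∥ = 3-5·β ≈ -22.962912, π⊥ = 3-5·β' ≈ 3.962912 ∉ [-0.1, 1.3) ⇒ out
candidate 6: (m,n)=(1,0) → π∥ = 1+0·β ≈ 1.000000, π⊥ = 1+0·β' ≈ 1.000000 ∈ [-0.1, 1.3) ⇒ IN Λ
candidate 7: (m,n)=(0,0) → π∥ = 0+0·β ≈ 0.000000, π⊥ = 0+0·β' ≈ 0.000000 ∈ [-0.1, 1.3) ⇒ IN Λ
candidate 8: (m,n)=(-1,-8) → π∥ = -1-8·β ≈ -42.540659, π⊥ = -1-8·β' ≈ 0.540659 ∈ [-0.1, 1.3) ⇒ IN Λ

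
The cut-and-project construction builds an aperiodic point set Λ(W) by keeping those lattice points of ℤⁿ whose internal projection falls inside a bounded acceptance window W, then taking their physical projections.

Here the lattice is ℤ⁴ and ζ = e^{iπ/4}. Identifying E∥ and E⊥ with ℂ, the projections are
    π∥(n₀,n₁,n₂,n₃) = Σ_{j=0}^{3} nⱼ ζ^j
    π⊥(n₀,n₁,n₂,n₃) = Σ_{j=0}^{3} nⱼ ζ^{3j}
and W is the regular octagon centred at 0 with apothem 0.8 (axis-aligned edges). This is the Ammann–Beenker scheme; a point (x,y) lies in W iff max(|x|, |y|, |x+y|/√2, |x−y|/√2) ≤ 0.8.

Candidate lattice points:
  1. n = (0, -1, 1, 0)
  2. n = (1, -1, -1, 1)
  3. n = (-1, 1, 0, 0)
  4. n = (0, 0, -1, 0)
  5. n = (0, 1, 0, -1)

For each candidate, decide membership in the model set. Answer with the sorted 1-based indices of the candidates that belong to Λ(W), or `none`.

none

With ζ = e^{iπ/4} the internal vectors are ζ^0,ζ^3,ζ^6,ζ^9.
candidate 1: n = (0, -1, 1, 0) → π⊥ ≈ (+0.707107, -1.707107); max(|x|,|y|,|x±y|/√2) = 1.707107 > 0.8 ⇒ ∉ W
candidate 2: n = (1, -1, -1, 1) → π⊥ ≈ (+2.414214, +1.000000); max(|x|,|y|,|x±y|/√2) = 2.414214 > 0.8 ⇒ ∉ W
candidate 3: n = (-1, 1, 0, 0) → π⊥ ≈ (-1.707107, +0.707107); max(|x|,|y|,|x±y|/√2) = 1.707107 > 0.8 ⇒ ∉ W
candidate 4: n = (0, 0, -1, 0) → π⊥ ≈ (+0.000000, +1.000000); max(|x|,|y|,|x±y|/√2) = 1.000000 > 0.8 ⇒ ∉ W
candidate 5: n = (0, 1, 0, -1) → π⊥ ≈ (-1.414214, +0.000000); max(|x|,|y|,|x±y|/√2) = 1.414214 > 0.8 ⇒ ∉ W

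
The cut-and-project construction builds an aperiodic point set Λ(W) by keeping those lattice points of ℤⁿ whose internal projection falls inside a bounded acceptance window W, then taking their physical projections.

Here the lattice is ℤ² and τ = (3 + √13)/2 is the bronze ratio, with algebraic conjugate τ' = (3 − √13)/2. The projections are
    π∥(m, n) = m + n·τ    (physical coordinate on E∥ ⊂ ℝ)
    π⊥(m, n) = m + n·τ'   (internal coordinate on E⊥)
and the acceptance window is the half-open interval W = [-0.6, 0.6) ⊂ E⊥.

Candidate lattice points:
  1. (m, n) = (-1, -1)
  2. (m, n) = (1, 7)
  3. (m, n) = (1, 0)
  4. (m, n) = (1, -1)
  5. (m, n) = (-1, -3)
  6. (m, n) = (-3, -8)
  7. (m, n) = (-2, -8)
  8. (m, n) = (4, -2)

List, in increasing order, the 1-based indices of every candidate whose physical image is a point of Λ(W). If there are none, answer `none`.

τ' = (3−√13)/2 ≈ -0.302776.
[1] lift (-1,-1): star map gives -0.697224; window check -0.6 ≤ -0.697224 < 0.6 is false → out
[2] lift (1,7): star map gives -1.119429; window check -0.6 ≤ -1.119429 < 0.6 is false → out
[3] lift (1,0): star map gives 1.000000; window check -0.6 ≤ 1.000000 < 0.6 is false → out
[4] lift (1,-1): star map gives 1.302776; window check -0.6 ≤ 1.302776 < 0.6 is false → out
[5] lift (-1,-3): star map gives -0.091673; window check -0.6 ≤ -0.091673 < 0.6 is true → IN Λ
[6] lift (-3,-8): star map gives -0.577795; window check -0.6 ≤ -0.577795 < 0.6 is true → IN Λ
[7] lift (-2,-8): star map gives 0.422205; window check -0.6 ≤ 0.422205 < 0.6 is true → IN Λ
[8] lift (4,-2): star map gives 4.605551; window check -0.6 ≤ 4.605551 < 0.6 is false → out

5, 6, 7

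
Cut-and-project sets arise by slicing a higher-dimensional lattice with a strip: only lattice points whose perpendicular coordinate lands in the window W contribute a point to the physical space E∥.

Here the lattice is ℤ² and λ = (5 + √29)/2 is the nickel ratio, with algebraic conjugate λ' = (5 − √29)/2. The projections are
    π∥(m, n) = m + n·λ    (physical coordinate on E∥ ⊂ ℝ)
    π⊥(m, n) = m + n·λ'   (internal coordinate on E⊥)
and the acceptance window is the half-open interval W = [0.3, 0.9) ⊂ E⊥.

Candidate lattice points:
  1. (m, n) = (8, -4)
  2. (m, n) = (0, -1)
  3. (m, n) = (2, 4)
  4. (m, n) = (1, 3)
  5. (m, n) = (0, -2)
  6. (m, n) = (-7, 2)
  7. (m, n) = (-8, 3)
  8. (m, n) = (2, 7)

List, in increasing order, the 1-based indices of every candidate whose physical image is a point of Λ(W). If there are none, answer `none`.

Compute λ' = (5−√29)/2 = -0.19258, so π⊥(m,n) = m -0.19258·n.
candidate 1: (m,n)=(8,-4) → π∥ = 8-4·λ ≈ -12.77033, π⊥ = 8-4·λ' ≈ 8.77033 ∉ [0.3, 0.9) ⇒ out
candidate 2: (m,n)=(0,-1) → π∥ = 0-1·λ ≈ -5.19258, π⊥ = 0-1·λ' ≈ 0.19258 ∉ [0.3, 0.9) ⇒ out
candidate 3: (m,n)=(2,4) → π∥ = 2+4·λ ≈ 22.77033, π⊥ = 2+4·λ' ≈ 1.22967 ∉ [0.3, 0.9) ⇒ out
candidate 4: (m,n)=(1,3) → π∥ = 1+3·λ ≈ 16.57775, π⊥ = 1+3·λ' ≈ 0.42225 ∈ [0.3, 0.9) ⇒ IN Λ
candidate 5: (m,n)=(0,-2) → π∥ = 0-2·λ ≈ -10.38516, π⊥ = 0-2·λ' ≈ 0.38516 ∈ [0.3, 0.9) ⇒ IN Λ
candidate 6: (m,n)=(-7,2) → π∥ = -7+2·λ ≈ 3.38516, π⊥ = -7+2·λ' ≈ -7.38516 ∉ [0.3, 0.9) ⇒ out
candidate 7: (m,n)=(-8,3) → π∥ = -8+3·λ ≈ 7.57775, π⊥ = -8+3·λ' ≈ -8.57775 ∉ [0.3, 0.9) ⇒ out
candidate 8: (m,n)=(2,7) → π∥ = 2+7·λ ≈ 38.34808, π⊥ = 2+7·λ' ≈ 0.65192 ∈ [0.3, 0.9) ⇒ IN Λ

4, 5, 8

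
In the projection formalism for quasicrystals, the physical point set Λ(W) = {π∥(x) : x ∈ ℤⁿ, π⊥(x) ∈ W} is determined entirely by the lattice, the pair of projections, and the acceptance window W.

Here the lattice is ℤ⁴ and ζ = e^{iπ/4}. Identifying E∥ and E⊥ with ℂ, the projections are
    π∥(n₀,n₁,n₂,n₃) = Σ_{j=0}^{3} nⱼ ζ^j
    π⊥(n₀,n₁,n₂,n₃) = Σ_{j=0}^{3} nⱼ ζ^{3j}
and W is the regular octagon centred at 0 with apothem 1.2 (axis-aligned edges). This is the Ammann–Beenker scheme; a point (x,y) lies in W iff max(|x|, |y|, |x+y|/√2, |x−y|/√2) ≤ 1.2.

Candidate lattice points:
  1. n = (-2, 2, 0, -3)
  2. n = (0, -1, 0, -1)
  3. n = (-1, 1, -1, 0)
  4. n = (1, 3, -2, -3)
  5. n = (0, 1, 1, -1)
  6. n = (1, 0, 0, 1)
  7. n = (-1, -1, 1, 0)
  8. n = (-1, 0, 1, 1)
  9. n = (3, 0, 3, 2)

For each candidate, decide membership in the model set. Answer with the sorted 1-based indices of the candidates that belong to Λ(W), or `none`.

8

With ζ = e^{iπ/4} the internal vectors are ζ^0,ζ^3,ζ^6,ζ^9.
#1 (-2, 2, 0, -3): internal (-5.53553, -0.70711); octagon support 5.53553 vs apothem 1.2 → ∉ W
#2 (0, -1, 0, -1): internal (0.00000, -1.41421); octagon support 1.41421 vs apothem 1.2 → ∉ W
#3 (-1, 1, -1, 0): internal (-1.70711, 1.70711); octagon support 2.41421 vs apothem 1.2 → ∉ W
#4 (1, 3, -2, -3): internal (-3.24264, 2.00000); octagon support 3.70711 vs apothem 1.2 → ∉ W
#5 (0, 1, 1, -1): internal (-1.41421, -1.00000); octagon support 1.70711 vs apothem 1.2 → ∉ W
#6 (1, 0, 0, 1): internal (1.70711, 0.70711); octagon support 1.70711 vs apothem 1.2 → ∉ W
#7 (-1, -1, 1, 0): internal (-0.29289, -1.70711); octagon support 1.70711 vs apothem 1.2 → ∉ W
#8 (-1, 0, 1, 1): internal (-0.29289, -0.29289); octagon support 0.41421 vs apothem 1.2 → ∈ W
#9 (3, 0, 3, 2): internal (4.41421, -1.58579); octagon support 4.41421 vs apothem 1.2 → ∉ W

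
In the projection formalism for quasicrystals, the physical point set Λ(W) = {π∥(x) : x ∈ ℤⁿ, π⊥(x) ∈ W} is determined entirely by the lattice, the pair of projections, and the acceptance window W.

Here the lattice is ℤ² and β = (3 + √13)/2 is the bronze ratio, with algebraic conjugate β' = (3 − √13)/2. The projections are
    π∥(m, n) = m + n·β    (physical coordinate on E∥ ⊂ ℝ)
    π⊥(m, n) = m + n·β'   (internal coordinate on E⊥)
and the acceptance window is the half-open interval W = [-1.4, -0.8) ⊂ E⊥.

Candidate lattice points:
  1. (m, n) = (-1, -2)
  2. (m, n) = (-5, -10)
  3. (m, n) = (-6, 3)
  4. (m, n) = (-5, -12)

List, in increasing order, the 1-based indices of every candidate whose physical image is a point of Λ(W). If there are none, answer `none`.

β' = (3−√13)/2 ≈ -0.3028.
#1 (-1,-2): internal coord -1 + (-2)·β' = -0.3944; -0.3944 ∉ [-1.4, -0.8) → out
#2 (-5,-10): internal coord -5 + (-10)·β' = -1.9722; -1.9722 ∉ [-1.4, -0.8) → out
#3 (-6,3): internal coord -6 + (3)·β' = -6.9083; -6.9083 ∉ [-1.4, -0.8) → out
#4 (-5,-12): internal coord -5 + (-12)·β' = -1.3667; -1.3667 ∈ [-1.4, -0.8) → IN Λ

4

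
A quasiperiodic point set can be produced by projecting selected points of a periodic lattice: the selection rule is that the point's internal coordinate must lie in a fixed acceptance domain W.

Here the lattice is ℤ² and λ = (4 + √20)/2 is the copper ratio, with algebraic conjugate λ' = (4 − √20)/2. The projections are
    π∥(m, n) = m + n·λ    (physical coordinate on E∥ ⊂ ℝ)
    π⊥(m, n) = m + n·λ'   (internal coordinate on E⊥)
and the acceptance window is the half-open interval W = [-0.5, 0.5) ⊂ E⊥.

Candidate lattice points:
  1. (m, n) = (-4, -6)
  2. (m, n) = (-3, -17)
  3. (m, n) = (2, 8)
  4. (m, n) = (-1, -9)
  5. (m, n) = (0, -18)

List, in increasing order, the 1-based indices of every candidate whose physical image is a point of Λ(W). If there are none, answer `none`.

Numerically λ ≈ 4.2361 and λ' = −1/λ ≈ -0.2361.
candidate 1: (m,n)=(-4,-6) → π∥ = -4-6·λ ≈ -29.4164, π⊥ = -4-6·λ' ≈ -2.5836 ∉ [-0.5, 0.5) ⇒ out
candidate 2: (m,n)=(-3,-17) → π∥ = -3-17·λ ≈ -75.0132, π⊥ = -3-17·λ' ≈ 1.0132 ∉ [-0.5, 0.5) ⇒ out
candidate 3: (m,n)=(2,8) → π∥ = 2+8·λ ≈ 35.8885, π⊥ = 2+8·λ' ≈ 0.1115 ∈ [-0.5, 0.5) ⇒ IN Λ
candidate 4: (m,n)=(-1,-9) → π∥ = -1-9·λ ≈ -39.1246, π⊥ = -1-9·λ' ≈ 1.1246 ∉ [-0.5, 0.5) ⇒ out
candidate 5: (m,n)=(0,-18) → π∥ = 0-18·λ ≈ -76.2492, π⊥ = 0-18·λ' ≈ 4.2492 ∉ [-0.5, 0.5) ⇒ out

3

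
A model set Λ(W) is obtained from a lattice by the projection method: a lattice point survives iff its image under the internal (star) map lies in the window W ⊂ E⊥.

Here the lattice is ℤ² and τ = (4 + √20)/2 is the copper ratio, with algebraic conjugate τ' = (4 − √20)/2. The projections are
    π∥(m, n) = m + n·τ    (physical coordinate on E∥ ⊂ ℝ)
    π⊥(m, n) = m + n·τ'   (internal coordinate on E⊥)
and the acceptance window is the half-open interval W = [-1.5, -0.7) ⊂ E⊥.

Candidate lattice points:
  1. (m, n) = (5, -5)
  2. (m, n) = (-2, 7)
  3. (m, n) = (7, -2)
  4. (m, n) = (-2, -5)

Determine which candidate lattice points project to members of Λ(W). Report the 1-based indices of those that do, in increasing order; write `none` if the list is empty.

Compute τ' = (4−√20)/2 = -0.2361, so π⊥(m,n) = m -0.2361·n.
#1 (5,-5): internal coord 5 + (-5)·τ' = +6.1803; +6.1803 ∉ [-1.5, -0.7) → out
#2 (-2,7): internal coord -2 + (7)·τ' = -3.6525; -3.6525 ∉ [-1.5, -0.7) → out
#3 (7,-2): internal coord 7 + (-2)·τ' = +7.4721; +7.4721 ∉ [-1.5, -0.7) → out
#4 (-2,-5): internal coord -2 + (-5)·τ' = -0.8197; -0.8197 ∈ [-1.5, -0.7) → IN Λ

4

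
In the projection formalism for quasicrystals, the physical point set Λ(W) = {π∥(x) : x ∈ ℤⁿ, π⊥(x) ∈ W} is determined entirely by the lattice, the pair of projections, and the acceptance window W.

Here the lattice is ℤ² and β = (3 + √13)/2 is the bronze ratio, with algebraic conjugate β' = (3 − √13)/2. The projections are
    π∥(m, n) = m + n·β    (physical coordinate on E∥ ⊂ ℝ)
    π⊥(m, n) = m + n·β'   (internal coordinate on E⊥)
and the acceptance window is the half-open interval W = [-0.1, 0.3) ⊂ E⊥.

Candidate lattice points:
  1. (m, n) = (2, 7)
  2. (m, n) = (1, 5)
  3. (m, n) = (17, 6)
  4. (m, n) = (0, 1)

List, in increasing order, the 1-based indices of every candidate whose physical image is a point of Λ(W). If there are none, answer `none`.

Numerically β ≈ 3.302776 and β' = −1/β ≈ -0.302776.
#1 (2,7): internal coord 2 + (7)·β' = -0.119429; -0.119429 ∉ [-0.1, 0.3) → out
#2 (1,5): internal coord 1 + (5)·β' = -0.513878; -0.513878 ∉ [-0.1, 0.3) → out
#3 (17,6): internal coord 17 + (6)·β' = +15.183346; +15.183346 ∉ [-0.1, 0.3) → out
#4 (0,1): internal coord 0 + (1)·β' = -0.302776; -0.302776 ∉ [-0.1, 0.3) → out

none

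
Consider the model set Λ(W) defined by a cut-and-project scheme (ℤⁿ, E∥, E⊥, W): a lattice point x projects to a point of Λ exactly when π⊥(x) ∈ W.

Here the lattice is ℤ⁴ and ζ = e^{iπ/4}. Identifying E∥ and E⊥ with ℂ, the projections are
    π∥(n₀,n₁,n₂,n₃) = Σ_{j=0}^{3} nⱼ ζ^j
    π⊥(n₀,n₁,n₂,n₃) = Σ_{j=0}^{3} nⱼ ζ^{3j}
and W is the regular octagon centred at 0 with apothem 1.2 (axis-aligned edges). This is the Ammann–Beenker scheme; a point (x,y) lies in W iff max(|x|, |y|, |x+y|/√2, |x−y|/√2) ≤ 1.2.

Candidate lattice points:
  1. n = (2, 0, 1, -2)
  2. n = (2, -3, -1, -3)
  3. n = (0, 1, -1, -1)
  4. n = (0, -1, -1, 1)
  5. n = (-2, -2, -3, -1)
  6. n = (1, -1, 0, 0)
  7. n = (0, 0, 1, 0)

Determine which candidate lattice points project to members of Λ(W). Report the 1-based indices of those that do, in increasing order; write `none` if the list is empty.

7

Internal map: ζ^{3j} for j=0..3 gives (1,0), (−√2/2,√2/2), (0,−1), (√2/2,√2/2).
candidate 1: n = (2, 0, 1, -2) → π⊥ ≈ (+0.5858, -2.4142); max(|x|,|y|,|x±y|/√2) = 2.4142 > 1.2 ⇒ ∉ W
candidate 2: n = (2, -3, -1, -3) → π⊥ ≈ (+2.0000, -3.2426); max(|x|,|y|,|x±y|/√2) = 3.7071 > 1.2 ⇒ ∉ W
candidate 3: n = (0, 1, -1, -1) → π⊥ ≈ (-1.4142, +1.0000); max(|x|,|y|,|x±y|/√2) = 1.7071 > 1.2 ⇒ ∉ W
candidate 4: n = (0, -1, -1, 1) → π⊥ ≈ (+1.4142, +1.0000); max(|x|,|y|,|x±y|/√2) = 1.7071 > 1.2 ⇒ ∉ W
candidate 5: n = (-2, -2, -3, -1) → π⊥ ≈ (-1.2929, +0.8787); max(|x|,|y|,|x±y|/√2) = 1.5355 > 1.2 ⇒ ∉ W
candidate 6: n = (1, -1, 0, 0) → π⊥ ≈ (+1.7071, -0.7071); max(|x|,|y|,|x±y|/√2) = 1.7071 > 1.2 ⇒ ∉ W
candidate 7: n = (0, 0, 1, 0) → π⊥ ≈ (+0.0000, -1.0000); max(|x|,|y|,|x±y|/√2) = 1.0000 ≤ 1.2 ⇒ ∈ W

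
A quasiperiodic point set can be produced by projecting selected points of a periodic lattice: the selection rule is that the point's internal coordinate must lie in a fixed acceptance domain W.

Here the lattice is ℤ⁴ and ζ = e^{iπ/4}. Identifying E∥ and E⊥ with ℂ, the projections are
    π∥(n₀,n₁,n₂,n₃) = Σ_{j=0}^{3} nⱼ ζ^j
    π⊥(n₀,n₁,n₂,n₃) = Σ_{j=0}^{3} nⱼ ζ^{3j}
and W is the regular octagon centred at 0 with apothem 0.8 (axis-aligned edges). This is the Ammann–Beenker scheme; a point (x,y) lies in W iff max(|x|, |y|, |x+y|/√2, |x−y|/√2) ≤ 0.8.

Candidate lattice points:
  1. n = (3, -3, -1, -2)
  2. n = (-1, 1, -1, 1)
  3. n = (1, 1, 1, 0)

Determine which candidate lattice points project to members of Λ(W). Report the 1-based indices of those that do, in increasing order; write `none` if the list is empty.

3

π⊥(n) = n₀ + n₁ζ³ + n₂ζ⁶ + n₃ζ⁹ where ζ = e^{iπ/4}.
#1 (3, -3, -1, -2): internal (3.707107, -2.535534); octagon support 4.414214 vs apothem 0.8 → ∉ W
#2 (-1, 1, -1, 1): internal (-1.000000, 2.414214); octagon support 2.414214 vs apothem 0.8 → ∉ W
#3 (1, 1, 1, 0): internal (0.292893, -0.292893); octagon support 0.414214 vs apothem 0.8 → ∈ W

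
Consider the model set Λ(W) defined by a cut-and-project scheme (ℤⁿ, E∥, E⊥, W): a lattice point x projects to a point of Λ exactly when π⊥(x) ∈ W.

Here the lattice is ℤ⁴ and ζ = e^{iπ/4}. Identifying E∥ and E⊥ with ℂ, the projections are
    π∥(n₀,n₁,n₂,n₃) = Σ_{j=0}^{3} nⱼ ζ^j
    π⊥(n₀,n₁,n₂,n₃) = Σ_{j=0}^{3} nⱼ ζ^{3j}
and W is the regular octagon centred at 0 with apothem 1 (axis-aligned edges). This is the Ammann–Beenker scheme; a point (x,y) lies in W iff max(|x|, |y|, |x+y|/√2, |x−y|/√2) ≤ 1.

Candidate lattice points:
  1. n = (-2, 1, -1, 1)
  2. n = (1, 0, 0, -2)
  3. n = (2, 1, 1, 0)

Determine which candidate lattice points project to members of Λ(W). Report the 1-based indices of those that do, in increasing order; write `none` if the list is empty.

π⊥(n) = n₀ + n₁ζ³ + n₂ζ⁶ + n₃ζ⁹ where ζ = e^{iπ/4}.
#1 (-2, 1, -1, 1): internal (-2.0000, 2.4142); octagon support 3.1213 vs apothem 1 → ∉ W
#2 (1, 0, 0, -2): internal (-0.4142, -1.4142); octagon support 1.4142 vs apothem 1 → ∉ W
#3 (2, 1, 1, 0): internal (1.2929, -0.2929); octagon support 1.2929 vs apothem 1 → ∉ W

none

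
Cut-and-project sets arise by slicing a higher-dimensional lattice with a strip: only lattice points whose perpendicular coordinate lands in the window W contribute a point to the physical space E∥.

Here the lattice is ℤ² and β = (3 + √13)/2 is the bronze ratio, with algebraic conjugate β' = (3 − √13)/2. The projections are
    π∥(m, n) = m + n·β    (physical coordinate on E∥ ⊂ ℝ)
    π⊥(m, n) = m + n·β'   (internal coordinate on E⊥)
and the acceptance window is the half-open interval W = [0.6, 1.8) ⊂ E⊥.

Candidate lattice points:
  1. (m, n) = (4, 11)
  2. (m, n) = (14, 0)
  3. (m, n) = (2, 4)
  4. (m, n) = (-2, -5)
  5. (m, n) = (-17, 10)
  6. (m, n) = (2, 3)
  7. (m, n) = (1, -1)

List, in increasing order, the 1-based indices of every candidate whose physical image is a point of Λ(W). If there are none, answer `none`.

Numerically β ≈ 3.302776 and β' = −1/β ≈ -0.302776.
candidate 1: (m,n)=(4,11) → π∥ = 4+11·β ≈ 40.330532, π⊥ = 4+11·β' ≈ 0.669468 ∈ [0.6, 1.8) ⇒ IN Λ
candidate 2: (m,n)=(14,0) → π∥ = 14+0·β ≈ 14.000000, π⊥ = 14+0·β' ≈ 14.000000 ∉ [0.6, 1.8) ⇒ out
candidate 3: (m,n)=(2,4) → π∥ = 2+4·β ≈ 15.211103, π⊥ = 2+4·β' ≈ 0.788897 ∈ [0.6, 1.8) ⇒ IN Λ
candidate 4: (m,n)=(-2,-5) → π∥ = -2-5·β ≈ -18.513878, π⊥ = -2-5·β' ≈ -0.486122 ∉ [0.6, 1.8) ⇒ out
candidate 5: (m,n)=(-17,10) → π∥ = -17+10·β ≈ 16.027756, π⊥ = -17+10·β' ≈ -20.027756 ∉ [0.6, 1.8) ⇒ out
candidate 6: (m,n)=(2,3) → π∥ = 2+3·β ≈ 11.908327, π⊥ = 2+3·β' ≈ 1.091673 ∈ [0.6, 1.8) ⇒ IN Λ
candidate 7: (m,n)=(1,-1) → π∥ = 1-1·β ≈ -2.302776, π⊥ = 1-1·β' ≈ 1.302776 ∈ [0.6, 1.8) ⇒ IN Λ

1, 3, 6, 7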